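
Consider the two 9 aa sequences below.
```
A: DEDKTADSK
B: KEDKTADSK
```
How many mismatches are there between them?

1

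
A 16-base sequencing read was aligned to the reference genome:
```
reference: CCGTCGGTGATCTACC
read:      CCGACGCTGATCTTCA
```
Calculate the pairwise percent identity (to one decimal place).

Mismatches at positions 4, 7, 14, 16 (1-based): 4 of 16.
Identical positions: 12/16 = 75% → 75.0%.

75.0%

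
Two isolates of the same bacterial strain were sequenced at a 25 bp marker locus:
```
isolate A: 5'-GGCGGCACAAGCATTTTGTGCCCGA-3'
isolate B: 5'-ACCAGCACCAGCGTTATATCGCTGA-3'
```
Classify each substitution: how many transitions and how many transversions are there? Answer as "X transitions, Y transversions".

Transitions (purine↔purine or pyrimidine↔pyrimidine): 1 G→A, 4 G→A, 13 A→G, 18 G→A, 23 C→T.
Transversions (purine↔pyrimidine): 2 G→C, 9 A→C, 16 T→A, 20 G→C, 21 C→G.

5 transitions, 5 transversions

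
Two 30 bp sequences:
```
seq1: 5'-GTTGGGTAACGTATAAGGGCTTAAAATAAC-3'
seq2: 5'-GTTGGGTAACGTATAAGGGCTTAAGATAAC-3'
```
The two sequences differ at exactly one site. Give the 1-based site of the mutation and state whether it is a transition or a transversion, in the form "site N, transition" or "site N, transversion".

site 25, transition

Site 25 changes A→G. A is a purine and G is a purine, so this is a transition.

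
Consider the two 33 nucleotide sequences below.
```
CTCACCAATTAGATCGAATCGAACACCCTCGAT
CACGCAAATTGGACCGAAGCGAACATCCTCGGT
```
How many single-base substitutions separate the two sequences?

Comparing position by position, 8 bases differ: 2 (T/A), 4 (A/G), 6 (C/A), 11 (A/G), 14 (T/C), 19 (T/G), 26 (C/T), 32 (A/G).

8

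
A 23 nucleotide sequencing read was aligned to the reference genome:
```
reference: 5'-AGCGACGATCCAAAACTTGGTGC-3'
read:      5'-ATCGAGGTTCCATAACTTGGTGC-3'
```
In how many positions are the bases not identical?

4

Mismatches (1-based): position 2: G→T; position 6: C→G; position 8: A→T; position 13: A→T.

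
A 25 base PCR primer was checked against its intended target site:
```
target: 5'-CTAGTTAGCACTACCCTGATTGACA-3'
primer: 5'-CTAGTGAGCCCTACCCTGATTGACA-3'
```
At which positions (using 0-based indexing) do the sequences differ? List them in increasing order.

5, 9

Differences at position 5 (T→G), position 9 (A→C).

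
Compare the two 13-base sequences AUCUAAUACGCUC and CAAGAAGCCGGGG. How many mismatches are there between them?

9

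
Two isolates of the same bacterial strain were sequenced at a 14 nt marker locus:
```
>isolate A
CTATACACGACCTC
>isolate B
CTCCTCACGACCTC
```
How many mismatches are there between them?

3

Comparing position by position, 3 sites differ: 3 (A/C), 4 (T/C), 5 (A/T).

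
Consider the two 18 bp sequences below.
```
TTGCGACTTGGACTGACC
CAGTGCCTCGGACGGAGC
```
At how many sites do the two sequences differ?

7

The sequences differ at sites 1, 2, 4, 6, 9, 14, 17 (1-based) — 7 in total.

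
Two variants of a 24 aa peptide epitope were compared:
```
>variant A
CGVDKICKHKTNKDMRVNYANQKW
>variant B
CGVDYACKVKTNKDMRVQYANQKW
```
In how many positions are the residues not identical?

4

Mismatches (1-based): position 5: K→Y; position 6: I→A; position 9: H→V; position 18: N→Q.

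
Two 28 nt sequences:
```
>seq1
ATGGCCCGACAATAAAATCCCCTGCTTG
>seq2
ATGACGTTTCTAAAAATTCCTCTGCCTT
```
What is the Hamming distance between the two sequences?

Comparing position by position, 11 sites differ: 4 (G/A), 6 (C/G), 7 (C/T), 8 (G/T), 9 (A/T), 11 (A/T), 13 (T/A), 17 (A/T), 21 (C/T), 26 (T/C), 28 (G/T).

11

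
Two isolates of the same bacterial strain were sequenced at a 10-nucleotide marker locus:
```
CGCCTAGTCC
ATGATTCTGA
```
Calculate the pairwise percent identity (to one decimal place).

20.0%

8 positions differ (1, 2, 3, 4, 6, 7, 9, 10), so 2 of 10 match: 2/10 = 20%.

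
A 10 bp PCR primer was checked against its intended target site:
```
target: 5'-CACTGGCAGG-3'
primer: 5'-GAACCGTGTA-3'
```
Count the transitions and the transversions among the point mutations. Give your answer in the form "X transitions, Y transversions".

Mismatches (1-based):
base 1: C→G (pyrimidine→purine, transversion)
base 3: C→A (pyrimidine→purine, transversion)
base 4: T→C (pyrimidine→pyrimidine, transition)
base 5: G→C (purine→pyrimidine, transversion)
base 7: C→T (pyrimidine→pyrimidine, transition)
base 8: A→G (purine→purine, transition)
base 9: G→T (purine→pyrimidine, transversion)
base 10: G→A (purine→purine, transition)

4 transitions, 4 transversions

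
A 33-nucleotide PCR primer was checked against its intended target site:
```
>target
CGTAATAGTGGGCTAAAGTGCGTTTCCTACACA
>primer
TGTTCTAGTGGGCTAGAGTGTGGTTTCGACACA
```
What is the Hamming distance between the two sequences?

8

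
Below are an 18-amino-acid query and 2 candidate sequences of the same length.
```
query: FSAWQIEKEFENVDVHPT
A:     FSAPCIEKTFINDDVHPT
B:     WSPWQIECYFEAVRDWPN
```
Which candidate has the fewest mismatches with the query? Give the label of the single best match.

A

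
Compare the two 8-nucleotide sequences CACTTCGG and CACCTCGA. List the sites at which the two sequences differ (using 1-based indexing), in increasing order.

4, 8

Differences at site 4 (T→C), site 8 (G→A).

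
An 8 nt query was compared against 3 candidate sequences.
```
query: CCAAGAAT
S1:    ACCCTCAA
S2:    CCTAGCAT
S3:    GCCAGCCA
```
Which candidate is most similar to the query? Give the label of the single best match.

S2

S1 differs at 6 bases; S2 differs at 2 bases; S3 differs at 5 bases. The closest is S2.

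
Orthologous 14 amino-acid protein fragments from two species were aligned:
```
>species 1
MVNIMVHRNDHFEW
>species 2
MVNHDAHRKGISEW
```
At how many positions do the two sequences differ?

7

Mismatches (1-based): position 4: I→H; position 5: M→D; position 6: V→A; position 9: N→K; position 10: D→G; position 11: H→I; position 12: F→S.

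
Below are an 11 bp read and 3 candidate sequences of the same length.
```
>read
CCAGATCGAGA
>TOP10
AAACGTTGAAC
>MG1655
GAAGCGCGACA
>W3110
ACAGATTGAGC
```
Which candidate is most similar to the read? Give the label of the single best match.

TOP10 differs at 7 bases; MG1655 differs at 5 bases; W3110 differs at 3 bases. The closest is W3110.

W3110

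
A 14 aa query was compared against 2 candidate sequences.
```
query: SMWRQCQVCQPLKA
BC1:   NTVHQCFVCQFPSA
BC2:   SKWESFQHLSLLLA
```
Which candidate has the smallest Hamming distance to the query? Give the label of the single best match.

BC1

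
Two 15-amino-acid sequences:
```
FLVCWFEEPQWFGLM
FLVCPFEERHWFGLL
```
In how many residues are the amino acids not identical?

4

Mismatches (1-based): residue 5: W→P; residue 9: P→R; residue 10: Q→H; residue 15: M→L.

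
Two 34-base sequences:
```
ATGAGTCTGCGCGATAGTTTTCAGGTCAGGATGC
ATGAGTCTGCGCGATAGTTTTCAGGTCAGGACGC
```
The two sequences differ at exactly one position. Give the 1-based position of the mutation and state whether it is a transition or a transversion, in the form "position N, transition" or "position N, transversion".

position 32, transition

The sequences differ only at position 32: T→C (pyrimidine→pyrimidine), a transition.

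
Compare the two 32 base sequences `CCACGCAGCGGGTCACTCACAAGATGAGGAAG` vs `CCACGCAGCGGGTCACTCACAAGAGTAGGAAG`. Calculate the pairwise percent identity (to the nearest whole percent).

Mismatches at positions 25, 26 (1-based): 2 of 32.
Identical positions: 30/32 = 93.75% → 94%.

94%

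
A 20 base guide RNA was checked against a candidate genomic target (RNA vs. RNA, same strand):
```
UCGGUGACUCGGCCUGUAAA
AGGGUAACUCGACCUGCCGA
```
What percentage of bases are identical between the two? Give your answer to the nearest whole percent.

65%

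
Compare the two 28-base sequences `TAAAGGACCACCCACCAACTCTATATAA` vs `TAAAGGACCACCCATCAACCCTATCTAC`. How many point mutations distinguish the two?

The sequences differ at bases 15, 20, 25, 28 (1-based) — 4 in total.

4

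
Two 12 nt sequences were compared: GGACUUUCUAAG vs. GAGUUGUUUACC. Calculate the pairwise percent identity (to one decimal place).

7 positions differ (2, 3, 4, 6, 8, 11, 12), so 5 of 12 match: 5/12 = 41.67%.

41.7%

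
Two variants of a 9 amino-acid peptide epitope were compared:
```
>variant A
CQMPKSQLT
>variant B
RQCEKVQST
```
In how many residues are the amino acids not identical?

5

Mismatches (1-based): residue 1: C→R; residue 3: M→C; residue 4: P→E; residue 6: S→V; residue 8: L→S.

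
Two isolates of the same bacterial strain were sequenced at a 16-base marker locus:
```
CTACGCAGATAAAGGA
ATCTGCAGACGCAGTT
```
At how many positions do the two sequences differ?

8

The sequences differ at positions 1, 3, 4, 10, 11, 12, 15, 16 (1-based) — 8 in total.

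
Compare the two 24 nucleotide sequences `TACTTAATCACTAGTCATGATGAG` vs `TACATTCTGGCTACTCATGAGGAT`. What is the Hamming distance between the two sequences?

8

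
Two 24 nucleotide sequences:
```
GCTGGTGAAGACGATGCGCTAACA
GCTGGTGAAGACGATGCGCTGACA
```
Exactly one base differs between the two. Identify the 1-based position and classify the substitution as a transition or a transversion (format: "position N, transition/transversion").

The sequences differ only at position 21: A→G (purine→purine), a transition.

position 21, transition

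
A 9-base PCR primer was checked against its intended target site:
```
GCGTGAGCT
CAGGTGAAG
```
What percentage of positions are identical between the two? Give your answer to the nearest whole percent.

11%

8 positions differ (1, 2, 4, 5, 6, 7, 8, 9), so 1 of 9 match: 1/9 = 11.11%.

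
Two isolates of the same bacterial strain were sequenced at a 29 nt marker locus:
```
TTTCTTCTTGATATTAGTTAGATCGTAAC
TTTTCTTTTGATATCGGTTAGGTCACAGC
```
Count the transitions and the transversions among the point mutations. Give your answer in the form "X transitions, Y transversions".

Mismatches (1-based):
site 4: C→T (pyrimidine→pyrimidine, transition)
site 5: T→C (pyrimidine→pyrimidine, transition)
site 7: C→T (pyrimidine→pyrimidine, transition)
site 15: T→C (pyrimidine→pyrimidine, transition)
site 16: A→G (purine→purine, transition)
site 22: A→G (purine→purine, transition)
site 25: G→A (purine→purine, transition)
site 26: T→C (pyrimidine→pyrimidine, transition)
site 28: A→G (purine→purine, transition)

9 transitions, 0 transversions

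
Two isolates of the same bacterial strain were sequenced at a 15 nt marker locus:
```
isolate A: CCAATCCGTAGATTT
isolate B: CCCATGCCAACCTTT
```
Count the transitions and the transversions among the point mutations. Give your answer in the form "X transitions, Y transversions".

Mismatches (1-based):
position 3: A→C (purine→pyrimidine, transversion)
position 6: C→G (pyrimidine→purine, transversion)
position 8: G→C (purine→pyrimidine, transversion)
position 9: T→A (pyrimidine→purine, transversion)
position 11: G→C (purine→pyrimidine, transversion)
position 12: A→C (purine→pyrimidine, transversion)

0 transitions, 6 transversions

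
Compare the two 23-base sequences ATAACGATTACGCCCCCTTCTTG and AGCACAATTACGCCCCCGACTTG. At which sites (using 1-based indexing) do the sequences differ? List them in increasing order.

2, 3, 6, 18, 19

Scanning 1-based: 2: T/G; 3: A/C; 6: G/A; 18: T/G; 19: T/A.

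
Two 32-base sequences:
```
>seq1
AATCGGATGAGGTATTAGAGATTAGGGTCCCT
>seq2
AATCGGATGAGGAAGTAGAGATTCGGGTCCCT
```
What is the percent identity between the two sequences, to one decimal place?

Mismatches at positions 13, 15, 24 (1-based): 3 of 32.
Identical positions: 29/32 = 90.62% → 90.6%.

90.6%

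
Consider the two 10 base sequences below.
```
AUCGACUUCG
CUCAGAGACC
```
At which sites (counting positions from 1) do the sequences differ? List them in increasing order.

1, 4, 5, 6, 7, 8, 10

Differences at site 1 (A→C), site 4 (G→A), site 5 (A→G), site 6 (C→A), site 7 (U→G), site 8 (U→A), site 10 (G→C).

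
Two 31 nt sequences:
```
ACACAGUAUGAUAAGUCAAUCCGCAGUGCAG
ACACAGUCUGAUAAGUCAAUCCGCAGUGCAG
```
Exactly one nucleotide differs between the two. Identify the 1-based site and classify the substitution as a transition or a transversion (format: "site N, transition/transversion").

The sequences differ only at site 8: A→C (purine→pyrimidine), a transversion.

site 8, transversion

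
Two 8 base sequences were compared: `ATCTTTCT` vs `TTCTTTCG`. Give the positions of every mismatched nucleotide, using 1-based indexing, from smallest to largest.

1, 8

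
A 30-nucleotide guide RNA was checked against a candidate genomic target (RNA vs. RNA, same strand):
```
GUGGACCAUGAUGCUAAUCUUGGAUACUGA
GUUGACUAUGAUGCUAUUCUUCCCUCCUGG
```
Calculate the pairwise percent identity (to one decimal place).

Mismatches at positions 3, 7, 17, 22, 23, 24, 26, 30 (1-based): 8 of 30.
Identical positions: 22/30 = 73.33% → 73.3%.

73.3%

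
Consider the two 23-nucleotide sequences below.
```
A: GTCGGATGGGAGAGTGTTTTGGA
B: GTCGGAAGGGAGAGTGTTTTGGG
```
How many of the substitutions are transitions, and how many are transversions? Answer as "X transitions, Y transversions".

1 transition, 1 transversion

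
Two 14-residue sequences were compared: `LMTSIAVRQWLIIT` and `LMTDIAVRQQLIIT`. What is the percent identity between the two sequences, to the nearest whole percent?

Mismatches at positions 4, 10 (1-based): 2 of 14.
Identical positions: 12/14 = 85.71% → 86%.

86%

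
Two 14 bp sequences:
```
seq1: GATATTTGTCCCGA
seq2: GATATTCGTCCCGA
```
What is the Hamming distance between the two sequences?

The sequences differ at positions 7 (1-based) — 1 in total.

1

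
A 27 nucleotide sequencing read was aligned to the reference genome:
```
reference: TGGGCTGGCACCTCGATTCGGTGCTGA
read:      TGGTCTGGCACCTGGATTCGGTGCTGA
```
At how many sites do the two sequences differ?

2

Mismatches (1-based): site 4: G→T; site 14: C→G.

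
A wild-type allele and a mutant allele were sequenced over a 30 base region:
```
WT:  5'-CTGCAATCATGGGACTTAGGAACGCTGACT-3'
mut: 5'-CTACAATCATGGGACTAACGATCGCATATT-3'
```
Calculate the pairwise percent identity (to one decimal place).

76.7%

Mismatches at positions 3, 17, 19, 22, 26, 27, 29 (1-based): 7 of 30.
Identical positions: 23/30 = 76.67% → 76.7%.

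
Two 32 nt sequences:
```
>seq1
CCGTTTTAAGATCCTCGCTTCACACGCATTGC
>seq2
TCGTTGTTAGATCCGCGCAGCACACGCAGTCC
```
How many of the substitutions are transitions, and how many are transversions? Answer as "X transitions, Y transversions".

1 transition, 7 transversions

Mismatches (1-based):
base 1: C→T (pyrimidine→pyrimidine, transition)
base 6: T→G (pyrimidine→purine, transversion)
base 8: A→T (purine→pyrimidine, transversion)
base 15: T→G (pyrimidine→purine, transversion)
base 19: T→A (pyrimidine→purine, transversion)
base 20: T→G (pyrimidine→purine, transversion)
base 29: T→G (pyrimidine→purine, transversion)
base 31: G→C (purine→pyrimidine, transversion)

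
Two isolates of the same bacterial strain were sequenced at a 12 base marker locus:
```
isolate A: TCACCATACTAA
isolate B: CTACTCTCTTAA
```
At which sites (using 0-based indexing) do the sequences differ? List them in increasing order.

Differences at site 0 (T→C), site 1 (C→T), site 4 (C→T), site 5 (A→C), site 7 (A→C), site 8 (C→T).

0, 1, 4, 5, 7, 8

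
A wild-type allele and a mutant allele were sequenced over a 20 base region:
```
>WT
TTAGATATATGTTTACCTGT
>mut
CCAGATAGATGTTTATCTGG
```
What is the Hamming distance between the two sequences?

Mismatches (1-based): site 1: T→C; site 2: T→C; site 8: T→G; site 16: C→T; site 20: T→G.

5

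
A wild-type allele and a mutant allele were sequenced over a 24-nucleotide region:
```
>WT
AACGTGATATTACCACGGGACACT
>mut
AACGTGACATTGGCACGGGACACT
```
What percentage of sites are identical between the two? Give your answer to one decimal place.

87.5%

Mismatches at positions 8, 12, 13 (1-based): 3 of 24.
Identical positions: 21/24 = 87.5% → 87.5%.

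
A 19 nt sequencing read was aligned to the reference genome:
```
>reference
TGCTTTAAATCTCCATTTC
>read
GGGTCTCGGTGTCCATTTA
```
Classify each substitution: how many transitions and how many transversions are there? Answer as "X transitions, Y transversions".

Mismatches (1-based):
position 1: T→G (pyrimidine→purine, transversion)
position 3: C→G (pyrimidine→purine, transversion)
position 5: T→C (pyrimidine→pyrimidine, transition)
position 7: A→C (purine→pyrimidine, transversion)
position 8: A→G (purine→purine, transition)
position 9: A→G (purine→purine, transition)
position 11: C→G (pyrimidine→purine, transversion)
position 19: C→A (pyrimidine→purine, transversion)

3 transitions, 5 transversions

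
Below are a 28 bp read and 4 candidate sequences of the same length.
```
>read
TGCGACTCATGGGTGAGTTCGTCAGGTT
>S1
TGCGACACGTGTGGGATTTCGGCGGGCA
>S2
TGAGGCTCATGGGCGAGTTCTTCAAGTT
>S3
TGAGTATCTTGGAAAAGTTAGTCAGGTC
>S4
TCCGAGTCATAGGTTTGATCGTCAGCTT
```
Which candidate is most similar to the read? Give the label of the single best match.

Hamming distances to read — S1: 9; S2: 5; S3: 9; S4: 7.
Smallest is S2 with 5 mismatches.

S2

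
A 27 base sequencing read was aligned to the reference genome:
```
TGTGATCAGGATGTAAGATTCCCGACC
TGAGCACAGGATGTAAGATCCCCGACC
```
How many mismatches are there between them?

Mismatches (1-based): base 3: T→A; base 5: A→C; base 6: T→A; base 20: T→C.

4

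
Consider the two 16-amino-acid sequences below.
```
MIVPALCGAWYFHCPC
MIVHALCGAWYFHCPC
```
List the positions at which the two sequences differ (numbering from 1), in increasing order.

Scanning 1-based: 4: P/H.

4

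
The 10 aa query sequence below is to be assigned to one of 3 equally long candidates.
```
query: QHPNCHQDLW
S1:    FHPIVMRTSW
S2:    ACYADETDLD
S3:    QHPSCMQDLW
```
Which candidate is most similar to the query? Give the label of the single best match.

S3

Hamming distances to query — S1: 7; S2: 8; S3: 2.
Smallest is S3 with 2 mismatches.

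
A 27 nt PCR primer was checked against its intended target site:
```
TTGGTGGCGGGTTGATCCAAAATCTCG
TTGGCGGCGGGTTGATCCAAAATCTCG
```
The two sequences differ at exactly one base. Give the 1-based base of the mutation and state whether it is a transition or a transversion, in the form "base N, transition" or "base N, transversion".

base 5, transition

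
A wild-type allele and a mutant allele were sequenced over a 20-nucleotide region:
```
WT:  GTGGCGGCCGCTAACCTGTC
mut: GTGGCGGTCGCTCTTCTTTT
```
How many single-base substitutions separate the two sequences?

6

The sequences differ at positions 8, 13, 14, 15, 18, 20 (1-based) — 6 in total.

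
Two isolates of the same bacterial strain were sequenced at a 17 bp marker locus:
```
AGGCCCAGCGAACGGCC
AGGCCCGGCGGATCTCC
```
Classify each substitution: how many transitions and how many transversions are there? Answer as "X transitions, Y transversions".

3 transitions, 2 transversions

Mismatches (1-based):
site 7: A→G (purine→purine, transition)
site 11: A→G (purine→purine, transition)
site 13: C→T (pyrimidine→pyrimidine, transition)
site 14: G→C (purine→pyrimidine, transversion)
site 15: G→T (purine→pyrimidine, transversion)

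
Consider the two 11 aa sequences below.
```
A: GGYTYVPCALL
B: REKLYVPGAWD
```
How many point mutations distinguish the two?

The sequences differ at positions 1, 2, 3, 4, 8, 10, 11 (1-based) — 7 in total.

7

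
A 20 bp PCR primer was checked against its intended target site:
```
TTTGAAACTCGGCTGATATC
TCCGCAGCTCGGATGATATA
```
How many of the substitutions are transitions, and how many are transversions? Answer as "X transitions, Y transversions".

3 transitions, 3 transversions

Mismatches (1-based):
position 2: T→C (pyrimidine→pyrimidine, transition)
position 3: T→C (pyrimidine→pyrimidine, transition)
position 5: A→C (purine→pyrimidine, transversion)
position 7: A→G (purine→purine, transition)
position 13: C→A (pyrimidine→purine, transversion)
position 20: C→A (pyrimidine→purine, transversion)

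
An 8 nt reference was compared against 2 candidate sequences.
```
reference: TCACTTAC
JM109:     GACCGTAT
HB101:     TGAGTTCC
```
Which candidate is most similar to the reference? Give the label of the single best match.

HB101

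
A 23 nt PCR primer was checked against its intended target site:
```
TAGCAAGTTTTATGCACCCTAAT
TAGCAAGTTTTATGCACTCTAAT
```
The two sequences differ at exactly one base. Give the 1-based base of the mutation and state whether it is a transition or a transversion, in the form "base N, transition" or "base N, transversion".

base 18, transition

Base 18 changes C→T. C is a pyrimidine and T is a pyrimidine, so this is a transition.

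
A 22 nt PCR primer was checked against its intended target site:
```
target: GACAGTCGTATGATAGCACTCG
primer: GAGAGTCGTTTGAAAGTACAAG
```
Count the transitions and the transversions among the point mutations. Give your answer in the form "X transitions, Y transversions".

Mismatches (1-based):
base 3: C→G (pyrimidine→purine, transversion)
base 10: A→T (purine→pyrimidine, transversion)
base 14: T→A (pyrimidine→purine, transversion)
base 17: C→T (pyrimidine→pyrimidine, transition)
base 20: T→A (pyrimidine→purine, transversion)
base 21: C→A (pyrimidine→purine, transversion)

1 transition, 5 transversions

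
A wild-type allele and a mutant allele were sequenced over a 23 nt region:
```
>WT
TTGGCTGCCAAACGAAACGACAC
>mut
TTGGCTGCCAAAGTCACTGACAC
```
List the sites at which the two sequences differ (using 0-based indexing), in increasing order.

Scanning 0-based: 12: C/G; 13: G/T; 14: A/C; 16: A/C; 17: C/T.

12, 13, 14, 16, 17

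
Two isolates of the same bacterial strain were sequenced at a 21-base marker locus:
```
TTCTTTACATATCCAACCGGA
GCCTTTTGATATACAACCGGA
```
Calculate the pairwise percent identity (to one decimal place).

76.2%

5 positions differ (1, 2, 7, 8, 13), so 16 of 21 match: 16/21 = 76.19%.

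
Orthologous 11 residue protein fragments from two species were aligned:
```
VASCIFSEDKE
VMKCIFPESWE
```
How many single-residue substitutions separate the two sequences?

Mismatches (1-based): position 2: A→M; position 3: S→K; position 7: S→P; position 9: D→S; position 10: K→W.

5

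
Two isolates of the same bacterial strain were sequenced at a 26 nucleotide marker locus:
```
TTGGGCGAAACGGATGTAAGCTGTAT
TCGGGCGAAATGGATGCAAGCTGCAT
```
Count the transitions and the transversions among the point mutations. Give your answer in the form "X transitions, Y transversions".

Transitions (purine↔purine or pyrimidine↔pyrimidine): 2 T→C, 11 C→T, 17 T→C, 24 T→C.
Transversions (purine↔pyrimidine): none.

4 transitions, 0 transversions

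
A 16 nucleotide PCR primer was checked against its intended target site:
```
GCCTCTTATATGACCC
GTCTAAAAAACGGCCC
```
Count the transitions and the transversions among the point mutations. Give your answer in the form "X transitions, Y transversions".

3 transitions, 4 transversions

Mismatches (1-based):
site 2: C→T (pyrimidine→pyrimidine, transition)
site 5: C→A (pyrimidine→purine, transversion)
site 6: T→A (pyrimidine→purine, transversion)
site 7: T→A (pyrimidine→purine, transversion)
site 9: T→A (pyrimidine→purine, transversion)
site 11: T→C (pyrimidine→pyrimidine, transition)
site 13: A→G (purine→purine, transition)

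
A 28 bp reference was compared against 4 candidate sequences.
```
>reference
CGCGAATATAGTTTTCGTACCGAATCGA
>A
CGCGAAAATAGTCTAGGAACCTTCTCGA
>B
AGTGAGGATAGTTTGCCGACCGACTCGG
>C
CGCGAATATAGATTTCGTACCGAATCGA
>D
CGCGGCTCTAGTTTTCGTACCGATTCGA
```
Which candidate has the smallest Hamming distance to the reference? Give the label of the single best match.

C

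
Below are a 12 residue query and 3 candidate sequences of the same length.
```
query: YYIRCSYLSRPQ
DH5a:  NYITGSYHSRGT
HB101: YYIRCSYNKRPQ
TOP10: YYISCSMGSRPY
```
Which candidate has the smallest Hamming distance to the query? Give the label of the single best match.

HB101

Hamming distances to query — DH5a: 6; HB101: 2; TOP10: 4.
Smallest is HB101 with 2 mismatches.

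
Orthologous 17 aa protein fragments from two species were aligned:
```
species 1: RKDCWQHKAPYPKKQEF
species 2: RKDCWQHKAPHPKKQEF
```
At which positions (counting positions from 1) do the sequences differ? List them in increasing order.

11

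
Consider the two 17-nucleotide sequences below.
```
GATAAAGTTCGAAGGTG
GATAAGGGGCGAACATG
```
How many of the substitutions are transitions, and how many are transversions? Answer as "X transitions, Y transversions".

2 transitions, 3 transversions

Mismatches (1-based):
site 6: A→G (purine→purine, transition)
site 8: T→G (pyrimidine→purine, transversion)
site 9: T→G (pyrimidine→purine, transversion)
site 14: G→C (purine→pyrimidine, transversion)
site 15: G→A (purine→purine, transition)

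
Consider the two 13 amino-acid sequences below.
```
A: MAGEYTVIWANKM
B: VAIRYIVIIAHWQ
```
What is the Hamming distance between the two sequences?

8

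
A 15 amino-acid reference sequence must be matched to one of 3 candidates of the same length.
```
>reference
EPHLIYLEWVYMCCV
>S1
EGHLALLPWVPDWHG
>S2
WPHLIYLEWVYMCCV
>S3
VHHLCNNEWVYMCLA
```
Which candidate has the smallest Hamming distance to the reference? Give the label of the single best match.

S1 differs at 9 positions; S2 differs at 1 position; S3 differs at 7 positions. The closest is S2.

S2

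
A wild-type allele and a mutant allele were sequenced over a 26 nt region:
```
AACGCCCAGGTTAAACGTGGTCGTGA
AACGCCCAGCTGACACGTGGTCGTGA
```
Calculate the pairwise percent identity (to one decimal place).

88.5%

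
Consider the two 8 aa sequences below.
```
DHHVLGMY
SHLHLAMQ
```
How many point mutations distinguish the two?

Comparing position by position, 5 residues differ: 1 (D/S), 3 (H/L), 4 (V/H), 6 (G/A), 8 (Y/Q).

5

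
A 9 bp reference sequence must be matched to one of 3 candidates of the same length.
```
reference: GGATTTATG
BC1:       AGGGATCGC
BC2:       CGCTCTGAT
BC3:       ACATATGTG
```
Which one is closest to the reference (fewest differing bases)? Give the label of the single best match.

BC3

Hamming distances to reference — BC1: 7; BC2: 6; BC3: 4.
Smallest is BC3 with 4 mismatches.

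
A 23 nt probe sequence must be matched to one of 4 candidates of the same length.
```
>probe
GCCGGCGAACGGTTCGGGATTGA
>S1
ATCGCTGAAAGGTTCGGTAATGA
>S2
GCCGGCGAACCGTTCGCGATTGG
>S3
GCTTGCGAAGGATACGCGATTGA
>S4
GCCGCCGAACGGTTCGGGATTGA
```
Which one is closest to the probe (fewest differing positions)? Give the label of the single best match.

S4

S1 differs at 7 positions; S2 differs at 3 positions; S3 differs at 6 positions; S4 differs at 1 position. The closest is S4.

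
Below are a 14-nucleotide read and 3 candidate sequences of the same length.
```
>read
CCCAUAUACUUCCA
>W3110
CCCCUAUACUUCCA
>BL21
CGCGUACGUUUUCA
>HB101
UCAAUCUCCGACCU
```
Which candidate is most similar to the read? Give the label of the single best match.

W3110 differs at 1 site; BL21 differs at 6 sites; HB101 differs at 7 sites. The closest is W3110.

W3110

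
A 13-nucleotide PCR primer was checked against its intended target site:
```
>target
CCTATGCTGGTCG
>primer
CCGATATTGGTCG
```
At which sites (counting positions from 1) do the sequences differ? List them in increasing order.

3, 6, 7

Scanning 1-based: 3: T/G; 6: G/A; 7: C/T.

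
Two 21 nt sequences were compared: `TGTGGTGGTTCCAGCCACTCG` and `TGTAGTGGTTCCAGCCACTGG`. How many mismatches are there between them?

Comparing position by position, 2 positions differ: 4 (G/A), 20 (C/G).

2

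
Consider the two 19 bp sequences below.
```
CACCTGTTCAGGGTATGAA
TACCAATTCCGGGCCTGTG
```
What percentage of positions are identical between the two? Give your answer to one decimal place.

Mismatches at positions 1, 5, 6, 10, 14, 15, 18, 19 (1-based): 8 of 19.
Identical positions: 11/19 = 57.89% → 57.9%.

57.9%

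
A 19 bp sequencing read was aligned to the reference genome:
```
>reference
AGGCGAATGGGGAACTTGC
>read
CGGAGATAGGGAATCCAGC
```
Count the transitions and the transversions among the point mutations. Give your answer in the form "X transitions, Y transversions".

Transitions (purine↔purine or pyrimidine↔pyrimidine): 12 G→A, 16 T→C.
Transversions (purine↔pyrimidine): 1 A→C, 4 C→A, 7 A→T, 8 T→A, 14 A→T, 17 T→A.

2 transitions, 6 transversions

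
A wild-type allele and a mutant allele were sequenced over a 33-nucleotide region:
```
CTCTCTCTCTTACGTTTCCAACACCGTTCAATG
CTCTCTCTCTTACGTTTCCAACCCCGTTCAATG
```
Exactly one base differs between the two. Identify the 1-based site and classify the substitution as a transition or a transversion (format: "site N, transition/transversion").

site 23, transversion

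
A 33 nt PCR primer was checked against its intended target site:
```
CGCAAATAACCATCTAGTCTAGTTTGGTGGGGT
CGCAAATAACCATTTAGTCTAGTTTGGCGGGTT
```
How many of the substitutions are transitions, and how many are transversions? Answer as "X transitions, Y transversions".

Mismatches (1-based):
site 14: C→T (pyrimidine→pyrimidine, transition)
site 28: T→C (pyrimidine→pyrimidine, transition)
site 32: G→T (purine→pyrimidine, transversion)

2 transitions, 1 transversion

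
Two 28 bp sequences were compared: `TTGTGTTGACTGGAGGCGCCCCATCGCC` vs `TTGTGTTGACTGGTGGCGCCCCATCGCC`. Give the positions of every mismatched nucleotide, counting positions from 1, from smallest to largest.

14

Differences at position 14 (A→T).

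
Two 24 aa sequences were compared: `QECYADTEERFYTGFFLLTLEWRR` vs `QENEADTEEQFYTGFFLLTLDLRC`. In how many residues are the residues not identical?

Comparing position by position, 6 residues differ: 3 (C/N), 4 (Y/E), 10 (R/Q), 21 (E/D), 22 (W/L), 24 (R/C).

6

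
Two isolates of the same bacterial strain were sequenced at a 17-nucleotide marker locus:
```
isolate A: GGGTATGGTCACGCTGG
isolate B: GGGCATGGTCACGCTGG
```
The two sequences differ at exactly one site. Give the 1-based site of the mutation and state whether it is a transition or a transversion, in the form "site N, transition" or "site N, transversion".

site 4, transition

Site 4 changes T→C. T is a pyrimidine and C is a pyrimidine, so this is a transition.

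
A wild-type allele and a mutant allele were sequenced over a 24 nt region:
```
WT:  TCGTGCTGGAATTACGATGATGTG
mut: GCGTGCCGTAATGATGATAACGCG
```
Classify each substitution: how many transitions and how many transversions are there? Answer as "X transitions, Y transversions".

Mismatches (1-based):
site 1: T→G (pyrimidine→purine, transversion)
site 7: T→C (pyrimidine→pyrimidine, transition)
site 9: G→T (purine→pyrimidine, transversion)
site 13: T→G (pyrimidine→purine, transversion)
site 15: C→T (pyrimidine→pyrimidine, transition)
site 19: G→A (purine→purine, transition)
site 21: T→C (pyrimidine→pyrimidine, transition)
site 23: T→C (pyrimidine→pyrimidine, transition)

5 transitions, 3 transversions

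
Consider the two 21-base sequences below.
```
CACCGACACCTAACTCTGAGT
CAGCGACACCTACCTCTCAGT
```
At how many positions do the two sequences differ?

Mismatches (1-based): position 3: C→G; position 13: A→C; position 18: G→C.

3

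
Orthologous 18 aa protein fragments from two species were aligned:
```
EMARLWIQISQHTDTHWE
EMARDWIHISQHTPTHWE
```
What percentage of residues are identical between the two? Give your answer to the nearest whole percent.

83%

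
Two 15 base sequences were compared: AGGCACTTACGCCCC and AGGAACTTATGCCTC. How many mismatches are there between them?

Mismatches (1-based): site 4: C→A; site 10: C→T; site 14: C→T.

3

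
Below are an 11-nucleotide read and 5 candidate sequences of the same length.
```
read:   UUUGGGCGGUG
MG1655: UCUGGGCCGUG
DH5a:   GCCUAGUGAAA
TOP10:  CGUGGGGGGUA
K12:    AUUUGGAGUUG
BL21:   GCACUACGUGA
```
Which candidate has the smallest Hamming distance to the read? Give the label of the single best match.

MG1655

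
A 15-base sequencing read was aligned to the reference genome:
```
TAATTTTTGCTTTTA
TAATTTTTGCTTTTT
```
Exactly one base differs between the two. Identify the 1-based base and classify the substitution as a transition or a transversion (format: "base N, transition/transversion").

base 15, transversion

Base 15 changes A→T. A is a purine and T is a pyrimidine, so this is a transversion.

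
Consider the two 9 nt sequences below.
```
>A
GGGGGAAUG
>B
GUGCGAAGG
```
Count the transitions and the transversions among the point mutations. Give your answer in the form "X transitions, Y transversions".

0 transitions, 3 transversions

Transitions (purine↔purine or pyrimidine↔pyrimidine): none.
Transversions (purine↔pyrimidine): 2 G→U, 4 G→C, 8 U→G.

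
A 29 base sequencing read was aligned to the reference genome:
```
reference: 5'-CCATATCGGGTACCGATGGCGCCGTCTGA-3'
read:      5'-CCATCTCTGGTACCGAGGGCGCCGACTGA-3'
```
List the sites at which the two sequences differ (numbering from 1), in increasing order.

Scanning 1-based: 5: A/C; 8: G/T; 17: T/G; 25: T/A.

5, 8, 17, 25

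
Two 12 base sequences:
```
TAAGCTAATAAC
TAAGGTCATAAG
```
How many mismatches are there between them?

Mismatches (1-based): base 5: C→G; base 7: A→C; base 12: C→G.

3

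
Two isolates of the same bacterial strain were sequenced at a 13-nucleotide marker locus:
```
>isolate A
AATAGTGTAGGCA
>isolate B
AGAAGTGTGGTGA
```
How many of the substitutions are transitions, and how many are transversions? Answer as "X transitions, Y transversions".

2 transitions, 3 transversions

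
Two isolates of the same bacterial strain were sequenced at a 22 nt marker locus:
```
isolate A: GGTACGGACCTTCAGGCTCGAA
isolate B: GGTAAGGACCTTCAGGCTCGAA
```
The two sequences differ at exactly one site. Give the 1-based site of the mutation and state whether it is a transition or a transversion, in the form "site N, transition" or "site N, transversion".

Site 5 changes C→A. C is a pyrimidine and A is a purine, so this is a transversion.

site 5, transversion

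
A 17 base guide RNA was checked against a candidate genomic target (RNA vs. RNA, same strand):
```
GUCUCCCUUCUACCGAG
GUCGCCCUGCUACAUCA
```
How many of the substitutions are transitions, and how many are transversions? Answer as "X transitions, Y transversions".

1 transition, 5 transversions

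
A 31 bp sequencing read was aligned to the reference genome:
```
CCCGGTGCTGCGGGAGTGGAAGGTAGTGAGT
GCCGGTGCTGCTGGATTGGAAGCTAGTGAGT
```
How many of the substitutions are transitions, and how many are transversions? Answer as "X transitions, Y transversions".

0 transitions, 4 transversions

Transitions (purine↔purine or pyrimidine↔pyrimidine): none.
Transversions (purine↔pyrimidine): 1 C→G, 12 G→T, 16 G→T, 23 G→C.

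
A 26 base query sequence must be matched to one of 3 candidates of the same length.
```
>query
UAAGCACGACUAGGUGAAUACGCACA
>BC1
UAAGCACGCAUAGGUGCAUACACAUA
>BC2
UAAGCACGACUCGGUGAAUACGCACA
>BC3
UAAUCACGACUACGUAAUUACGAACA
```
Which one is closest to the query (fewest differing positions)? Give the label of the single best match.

BC2

BC1 differs at 5 positions; BC2 differs at 1 position; BC3 differs at 5 positions. The closest is BC2.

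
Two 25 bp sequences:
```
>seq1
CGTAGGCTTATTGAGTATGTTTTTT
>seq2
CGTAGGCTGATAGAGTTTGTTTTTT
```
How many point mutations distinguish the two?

Mismatches (1-based): base 9: T→G; base 12: T→A; base 17: A→T.

3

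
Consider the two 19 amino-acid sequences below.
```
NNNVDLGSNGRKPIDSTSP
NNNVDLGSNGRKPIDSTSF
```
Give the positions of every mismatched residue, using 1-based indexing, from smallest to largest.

Differences at position 19 (P→F).

19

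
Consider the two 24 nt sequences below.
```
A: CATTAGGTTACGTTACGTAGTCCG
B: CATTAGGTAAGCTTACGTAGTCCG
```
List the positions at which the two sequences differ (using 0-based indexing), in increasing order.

8, 10, 11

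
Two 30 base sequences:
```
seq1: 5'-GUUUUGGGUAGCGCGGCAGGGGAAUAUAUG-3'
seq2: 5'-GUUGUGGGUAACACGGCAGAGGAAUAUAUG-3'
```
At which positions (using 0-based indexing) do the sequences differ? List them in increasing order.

Scanning 0-based: 3: U/G; 10: G/A; 12: G/A; 19: G/A.

3, 10, 12, 19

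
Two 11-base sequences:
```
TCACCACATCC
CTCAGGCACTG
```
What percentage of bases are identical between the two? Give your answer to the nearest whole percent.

Mismatches at positions 1, 2, 3, 4, 5, 6, 9, 10, 11 (1-based): 9 of 11.
Identical positions: 2/11 = 18.18% → 18%.

18%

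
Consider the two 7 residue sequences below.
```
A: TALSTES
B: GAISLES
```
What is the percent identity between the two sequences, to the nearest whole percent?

57%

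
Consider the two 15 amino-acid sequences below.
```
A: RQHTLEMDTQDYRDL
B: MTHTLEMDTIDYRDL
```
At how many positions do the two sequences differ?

3

Comparing position by position, 3 positions differ: 1 (R/M), 2 (Q/T), 10 (Q/I).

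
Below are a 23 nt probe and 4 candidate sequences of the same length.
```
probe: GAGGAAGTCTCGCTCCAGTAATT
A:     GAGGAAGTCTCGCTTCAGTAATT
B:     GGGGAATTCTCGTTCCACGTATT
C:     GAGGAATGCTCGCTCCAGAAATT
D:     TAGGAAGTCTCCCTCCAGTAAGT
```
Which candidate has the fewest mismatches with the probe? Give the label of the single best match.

A differs at 1 site; B differs at 6 sites; C differs at 3 sites; D differs at 3 sites. The closest is A.

A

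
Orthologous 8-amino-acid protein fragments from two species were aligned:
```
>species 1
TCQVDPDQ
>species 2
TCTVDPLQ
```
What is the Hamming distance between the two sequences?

2

The sequences differ at positions 3, 7 (1-based) — 2 in total.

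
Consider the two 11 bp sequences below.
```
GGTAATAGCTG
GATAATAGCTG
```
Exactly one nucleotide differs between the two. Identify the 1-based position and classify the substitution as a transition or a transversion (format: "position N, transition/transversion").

position 2, transition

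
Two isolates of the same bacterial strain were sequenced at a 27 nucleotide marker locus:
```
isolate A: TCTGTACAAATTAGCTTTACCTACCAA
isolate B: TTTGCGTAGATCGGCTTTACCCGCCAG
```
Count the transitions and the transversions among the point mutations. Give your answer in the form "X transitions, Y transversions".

Mismatches (1-based):
site 2: C→T (pyrimidine→pyrimidine, transition)
site 5: T→C (pyrimidine→pyrimidine, transition)
site 6: A→G (purine→purine, transition)
site 7: C→T (pyrimidine→pyrimidine, transition)
site 9: A→G (purine→purine, transition)
site 12: T→C (pyrimidine→pyrimidine, transition)
site 13: A→G (purine→purine, transition)
site 22: T→C (pyrimidine→pyrimidine, transition)
site 23: A→G (purine→purine, transition)
site 27: A→G (purine→purine, transition)

10 transitions, 0 transversions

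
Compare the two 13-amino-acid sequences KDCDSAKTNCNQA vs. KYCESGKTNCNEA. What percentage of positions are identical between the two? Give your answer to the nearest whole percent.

69%

4 positions differ (2, 4, 6, 12), so 9 of 13 match: 9/13 = 69.23%.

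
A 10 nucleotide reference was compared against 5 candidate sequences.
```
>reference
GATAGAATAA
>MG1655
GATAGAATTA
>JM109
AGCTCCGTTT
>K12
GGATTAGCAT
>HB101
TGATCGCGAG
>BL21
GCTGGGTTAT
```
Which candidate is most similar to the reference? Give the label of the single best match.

Hamming distances to reference — MG1655: 1; JM109: 9; K12: 7; HB101: 9; BL21: 5.
Smallest is MG1655 with 1 mismatch.

MG1655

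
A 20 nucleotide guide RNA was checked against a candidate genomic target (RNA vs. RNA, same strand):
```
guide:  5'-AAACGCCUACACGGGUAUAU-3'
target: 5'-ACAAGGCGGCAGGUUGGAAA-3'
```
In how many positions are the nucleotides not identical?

Comparing position by position, 12 positions differ: 2 (A/C), 4 (C/A), 6 (C/G), 8 (U/G), 9 (A/G), 12 (C/G), 14 (G/U), 15 (G/U), 16 (U/G), 17 (A/G), 18 (U/A), 20 (U/A).

12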